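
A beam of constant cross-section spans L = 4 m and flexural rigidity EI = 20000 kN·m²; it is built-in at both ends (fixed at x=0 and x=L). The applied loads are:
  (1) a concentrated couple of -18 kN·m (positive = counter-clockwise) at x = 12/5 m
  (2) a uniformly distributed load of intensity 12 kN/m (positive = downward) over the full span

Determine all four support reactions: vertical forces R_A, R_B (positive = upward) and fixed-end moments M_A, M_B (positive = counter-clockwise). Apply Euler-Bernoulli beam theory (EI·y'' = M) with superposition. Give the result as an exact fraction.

Load 1 — applied couple M₀=-18 kN·m at a=12/5 m (b=L-a=8/5):
  R_A = 6M₀ab/L³ = 6·(-18)·(12/5)·(8/5)/4³ = -162/25 kN
  M_A = M₀b(2a-b)/L² = (-18)·(8/5)·(2·(12/5)-(8/5))/4² = -144/25 kN·m
  R_B = -6M₀ab/L³ = -6·(-18)·(12/5)·(8/5)/4³ = 162/25 kN
  M_B = M₀a(2b-a)/L² = (-18)·(12/5)·(2·(8/5)-(12/5))/4² = -54/25 kN·m
Load 2 — uniform load w=12 kN/m over full span:
  R_A = wL/2 = 12·4/2 = 24 kN
  M_A = wL²/12 = 12·4²/12 = 16 kN·m
  R_B = wL/2 = 12·4/2 = 24 kN
  M_B = -wL²/12 = -12·4²/12 = -16 kN·m
Superposition: R_A = 438/25 kN, M_A = 256/25 kN·m, R_B = 762/25 kN, M_B = -454/25 kN·m

R_A = 438/25 kN, M_A = 256/25 kN·m, R_B = 762/25 kN, M_B = -454/25 kN·m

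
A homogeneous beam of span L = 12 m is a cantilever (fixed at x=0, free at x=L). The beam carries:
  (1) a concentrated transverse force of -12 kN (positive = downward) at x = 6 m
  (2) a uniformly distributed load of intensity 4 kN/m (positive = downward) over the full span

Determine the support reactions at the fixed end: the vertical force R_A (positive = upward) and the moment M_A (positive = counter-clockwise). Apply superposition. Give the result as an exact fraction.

Load 1 — point force P=-12 kN at a=6 m (b=L-a=6):
  R_A = P = (-12) = -12 kN
  M_A = Pa = (-12)·6 = -72 kN·m
Load 2 — uniform load w=4 kN/m over full span:
  R_A = wL = 4·12 = 48 kN
  M_A = wL²/2 = 4·12²/2 = 288 kN·m
Superposition: R_A = 36 kN, M_A = 216 kN·m

R_A = 36 kN, M_A = 216 kN·m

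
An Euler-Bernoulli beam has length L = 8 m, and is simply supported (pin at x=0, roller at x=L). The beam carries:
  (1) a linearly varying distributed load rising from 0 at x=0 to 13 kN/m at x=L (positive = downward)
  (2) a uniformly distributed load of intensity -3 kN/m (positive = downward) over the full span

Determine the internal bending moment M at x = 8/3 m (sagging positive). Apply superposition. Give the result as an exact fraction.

Load 1 — triangular load w₀=13 kN/m (0→w₀ over full span):
  M_1 = w₀Lx/6 - w₀x³/(6L) = 13·8·(8/3)/6 - 13·(8/3)³/(6·8) = 3328/81 kN·m
Load 2 — uniform load w=-3 kN/m over full span:
  M_2 = wx(L-x)/2 = (-3)·(8/3)·(8-(8/3))/2 = -64/3 kN·m
Superposition: M = Σ M_i = 1600/81 kN·m ≈ 19.753086 kN·m

M(8/3) = 1600/81 kN·m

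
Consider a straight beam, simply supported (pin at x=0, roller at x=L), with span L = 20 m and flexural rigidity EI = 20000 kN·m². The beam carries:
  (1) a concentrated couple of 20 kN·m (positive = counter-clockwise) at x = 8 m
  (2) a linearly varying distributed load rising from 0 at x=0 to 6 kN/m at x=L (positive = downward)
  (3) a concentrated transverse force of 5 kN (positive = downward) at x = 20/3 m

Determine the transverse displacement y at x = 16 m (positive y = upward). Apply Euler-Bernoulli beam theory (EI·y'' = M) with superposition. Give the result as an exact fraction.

Load 1 — applied couple M₀=20 kN·m at a=8 m (b=L-a=12):
  y_1 = (M₀x³/(6L)-M₀(x-a)²/2+C₁x)/EI  [x>a] with C₁=M₀(3b²-L²)/(6L)=16/3 = (20·16³/(6·20)-20·(16-8)²/2+(16/3)·16)/20000 = 4/625 m
Load 2 — triangular load w₀=6 kN/m (0→w₀ over full span):
  y_2 = -w₀x(7L⁴-10L²x²+3x⁴)/(360LEI) = -6·16·(7·20⁴-10·20²·16²+3·16⁴)/(360·20·20000) = -3048/15625 m
Load 3 — point force P=5 kN at a=20/3 m (b=L-a=40/3):
  y_3 = -Pa(L-x)(2Lx-a²-x²)/(6LEI)  [x>a] = -5·(20/3)·(20-16)·(2·20·16-(20/3)²-16²)/(6·20·20000) = -191/10125 m
Superposition: y = Σ y_i = -262663/1265625 m ≈ -0.207536 m

y(16) = -262663/1265625 m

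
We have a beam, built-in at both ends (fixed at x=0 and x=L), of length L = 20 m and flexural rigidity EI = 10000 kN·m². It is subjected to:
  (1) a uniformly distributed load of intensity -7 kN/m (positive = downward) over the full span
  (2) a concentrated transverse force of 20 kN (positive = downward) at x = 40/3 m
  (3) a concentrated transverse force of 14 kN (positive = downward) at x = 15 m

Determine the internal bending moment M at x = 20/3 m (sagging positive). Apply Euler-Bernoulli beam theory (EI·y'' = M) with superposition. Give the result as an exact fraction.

Load 1 — uniform load w=-7 kN/m over full span:
  M_1 = wLx/2 - wL²/12 - wx²/2 = (-7)·20·(20/3)/2 - (-7)·20²/12 - (-7)·(20/3)²/2 = -700/9 kN·m
Load 2 — point force P=20 kN at a=40/3 m (b=L-a=20/3):
  M_2 = Pb²(3a+b)x/L³ - Pab²/L²  [x≤a] = 20·(20/3)²·(3·(40/3)+(20/3))·(20/3)/20³ - 20·(40/3)·(20/3)²/20² = 400/81 kN·m
Load 3 — point force P=14 kN at a=15 m (b=L-a=5):
  M_3 = Pb²(3a+b)x/L³ - Pab²/L²  [x≤a] = 14·5²·(3·15+5)·(20/3)/20³ - 14·15·5²/20² = 35/24 kN·m
Superposition: M = Σ M_i = -46255/648 kN·m ≈ -71.381173 kN·m

M(20/3) = -46255/648 kN·m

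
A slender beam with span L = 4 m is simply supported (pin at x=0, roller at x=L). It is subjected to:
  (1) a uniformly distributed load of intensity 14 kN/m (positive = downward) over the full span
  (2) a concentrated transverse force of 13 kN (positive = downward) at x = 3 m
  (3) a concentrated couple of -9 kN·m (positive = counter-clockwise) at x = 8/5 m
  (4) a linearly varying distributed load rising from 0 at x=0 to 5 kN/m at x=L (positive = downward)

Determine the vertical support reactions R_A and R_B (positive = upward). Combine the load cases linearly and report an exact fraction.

R_A = 97/3 kN, R_B = 140/3 kN

Load 1 — uniform load w=14 kN/m over full span:
  R_A = wL/2 = 14·4/2 = 28 kN
  R_B = wL/2 = 14·4/2 = 28 kN
Load 2 — point force P=13 kN at a=3 m (b=L-a=1):
  R_A = Pb/L = 13·1/4 = 13/4 kN
  R_B = Pa/L = 13·3/4 = 39/4 kN
Load 3 — applied couple M₀=-9 kN·m at a=8/5 m (b=L-a=12/5):
  R_A = M₀/L = (-9)/4 = -9/4 kN
  R_B = -M₀/L = -(-9)/4 = 9/4 kN
Load 4 — triangular load w₀=5 kN/m (0→w₀ over full span):
  R_A = w₀L/6 = 5·4/6 = 10/3 kN
  R_B = w₀L/3 = 5·4/3 = 20/3 kN
Superposition: R_A = 97/3 kN, R_B = 140/3 kN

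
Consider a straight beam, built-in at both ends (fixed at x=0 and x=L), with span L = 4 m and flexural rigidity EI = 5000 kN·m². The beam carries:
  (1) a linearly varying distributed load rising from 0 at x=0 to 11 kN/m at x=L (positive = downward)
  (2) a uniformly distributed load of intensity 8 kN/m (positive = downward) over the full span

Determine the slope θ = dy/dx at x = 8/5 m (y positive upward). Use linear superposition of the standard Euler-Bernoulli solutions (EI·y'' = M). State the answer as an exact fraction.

θ(8/5) = -292/390625 rad

Load 1 — triangular load w₀=11 kN/m (0→w₀ over full span):
  θ_1 = -w₀(2x(L-x)(L-2x)(x+2L)+x²(L-x)²)/(120LEI) = -11·(2·(8/5)·(4-(8/5))·(4-2·(8/5))·((8/5)+2·4)+(8/5)²·(4-(8/5))²)/(120·4·5000) = -132/390625 rad
Load 2 — uniform load w=8 kN/m over full span:
  θ_2 = -wx(L-x)(L-2x)/(12EI) = -8·(8/5)·(4-(8/5))·(4-2·(8/5))/(12·5000) = -32/78125 rad
Superposition: θ = Σ θ_i = -292/390625 rad ≈ -0.000748 rad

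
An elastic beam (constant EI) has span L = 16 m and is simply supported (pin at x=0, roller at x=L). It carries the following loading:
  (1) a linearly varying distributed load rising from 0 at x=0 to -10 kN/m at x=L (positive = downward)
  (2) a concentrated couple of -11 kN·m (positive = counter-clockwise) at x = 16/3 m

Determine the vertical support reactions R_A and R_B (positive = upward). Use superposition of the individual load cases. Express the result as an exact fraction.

Load 1 — triangular load w₀=-10 kN/m (0→w₀ over full span):
  R_A = w₀L/6 = (-10)·16/6 = -80/3 kN
  R_B = w₀L/3 = (-10)·16/3 = -160/3 kN
Load 2 — applied couple M₀=-11 kN·m at a=16/3 m (b=L-a=32/3):
  R_A = M₀/L = (-11)/16 = -11/16 kN
  R_B = -M₀/L = -(-11)/16 = 11/16 kN
Superposition: R_A = -1313/48 kN, R_B = -2527/48 kN

R_A = -1313/48 kN, R_B = -2527/48 kN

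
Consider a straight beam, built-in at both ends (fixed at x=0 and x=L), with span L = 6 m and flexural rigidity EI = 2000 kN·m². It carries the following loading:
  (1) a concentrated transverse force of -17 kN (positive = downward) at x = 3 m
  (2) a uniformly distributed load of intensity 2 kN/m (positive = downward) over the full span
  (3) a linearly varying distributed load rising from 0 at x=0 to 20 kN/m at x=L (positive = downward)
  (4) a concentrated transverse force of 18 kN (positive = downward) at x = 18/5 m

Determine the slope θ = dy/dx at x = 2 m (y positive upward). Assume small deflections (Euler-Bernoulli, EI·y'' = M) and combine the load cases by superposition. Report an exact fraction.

θ(2) = -37019/4500000 rad

Load 1 — point force P=-17 kN at a=3 m (b=L-a=3):
  θ_1 = -Pb²x(2aL-(3a+b)x)/(2L³EI)  [x≤a] = -(-17)·3²·2·(2·3·6-(3·3+3)·2)/(2·6³·2000) = 17/4000 rad
Load 2 — uniform load w=2 kN/m over full span:
  θ_2 = -wx(L-x)(L-2x)/(12EI) = -2·2·(6-2)·(6-2·2)/(12·2000) = -1/750 rad
Load 3 — triangular load w₀=20 kN/m (0→w₀ over full span):
  θ_3 = -w₀(2x(L-x)(L-2x)(x+2L)+x²(L-x)²)/(120LEI) = -20·(2·2·(6-2)·(6-2·2)·(2+2·6)+2²·(6-2)²)/(120·6·2000) = -8/1125 rad
Load 4 — point force P=18 kN at a=18/5 m (b=L-a=12/5):
  θ_4 = -Pb²x(2aL-(3a+b)x)/(2L³EI)  [x≤a] = -18·(12/5)²·2·(2·(18/5)·6-(3·(18/5)+(12/5))·2)/(2·6³·2000) = -63/15625 rad
Superposition: θ = Σ θ_i = -37019/4500000 rad ≈ -0.008226 rad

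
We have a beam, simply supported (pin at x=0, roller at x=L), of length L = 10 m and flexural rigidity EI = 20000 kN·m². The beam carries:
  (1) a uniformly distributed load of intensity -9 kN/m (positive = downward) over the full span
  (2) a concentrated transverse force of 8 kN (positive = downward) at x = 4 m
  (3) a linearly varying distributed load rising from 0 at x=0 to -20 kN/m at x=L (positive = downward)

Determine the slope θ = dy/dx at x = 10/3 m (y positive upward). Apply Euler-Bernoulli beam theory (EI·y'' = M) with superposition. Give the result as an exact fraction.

θ(10/3) = 449567/24300000 rad

Load 1 — uniform load w=-9 kN/m over full span:
  θ_1 = -w(L³-6Lx²+4x³)/(24EI) = -(-9)·(10³-6·10·(10/3)²+4·(10/3)³)/(24·20000) = 13/1440 rad
Load 2 — point force P=8 kN at a=4 m (b=L-a=6):
  θ_2 = -Pb(L²-b²-3x²)/(6LEI)  [x≤a] = -8·6·(10²-6²-3·(10/3)²)/(6·10·20000) = -23/18750 rad
Load 3 — triangular load w₀=-20 kN/m (0→w₀ over full span):
  θ_3 = -w₀(7L⁴-30L²x²+15x⁴)/(360LEI) = -(-20)·(7·10⁴-30·10²·(10/3)²+15·(10/3)⁴)/(360·10·20000) = 13/1215 rad
Superposition: θ = Σ θ_i = 449567/24300000 rad ≈ 0.018501 rad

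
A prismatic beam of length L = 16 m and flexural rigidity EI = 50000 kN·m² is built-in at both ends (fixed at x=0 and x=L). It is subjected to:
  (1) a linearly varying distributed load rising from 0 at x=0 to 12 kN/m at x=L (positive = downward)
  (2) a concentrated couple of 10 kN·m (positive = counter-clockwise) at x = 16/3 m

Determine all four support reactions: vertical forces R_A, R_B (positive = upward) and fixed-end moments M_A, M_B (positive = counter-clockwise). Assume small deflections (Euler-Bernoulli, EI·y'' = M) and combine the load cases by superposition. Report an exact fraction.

R_A = 889/30 kN, M_A = 512/5 kN·m, R_B = 1991/30 kN, M_B = -2254/15 kN·m

Load 1 — triangular load w₀=12 kN/m (0→w₀ over full span):
  R_A = 3w₀L/20 = 3·12·16/20 = 144/5 kN
  M_A = w₀L²/30 = 12·16²/30 = 512/5 kN·m
  R_B = 7w₀L/20 = 7·12·16/20 = 336/5 kN
  M_B = -w₀L²/20 = -12·16²/20 = -768/5 kN·m
Load 2 — applied couple M₀=10 kN·m at a=16/3 m (b=L-a=32/3):
  R_A = 6M₀ab/L³ = 6·10·(16/3)·(32/3)/16³ = 5/6 kN
  M_A = M₀b(2a-b)/L² = 10·(32/3)·(2·(16/3)-(32/3))/16² = 0 kN·m
  R_B = -6M₀ab/L³ = -6·10·(16/3)·(32/3)/16³ = -5/6 kN
  M_B = M₀a(2b-a)/L² = 10·(16/3)·(2·(32/3)-(16/3))/16² = 10/3 kN·m
Superposition: R_A = 889/30 kN, M_A = 512/5 kN·m, R_B = 1991/30 kN, M_B = -2254/15 kN·m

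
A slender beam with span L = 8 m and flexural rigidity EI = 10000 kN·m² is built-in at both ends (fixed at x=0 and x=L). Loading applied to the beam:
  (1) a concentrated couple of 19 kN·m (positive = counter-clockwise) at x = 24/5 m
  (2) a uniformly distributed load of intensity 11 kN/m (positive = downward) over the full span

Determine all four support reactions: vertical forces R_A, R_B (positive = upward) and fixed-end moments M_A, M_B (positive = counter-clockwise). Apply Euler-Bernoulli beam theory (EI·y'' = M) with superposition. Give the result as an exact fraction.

R_A = 2371/50 kN, M_A = 4856/75 kN·m, R_B = 2029/50 kN, M_B = -4229/75 kN·m

Load 1 — applied couple M₀=19 kN·m at a=24/5 m (b=L-a=16/5):
  R_A = 6M₀ab/L³ = 6·19·(24/5)·(16/5)/8³ = 171/50 kN
  M_A = M₀b(2a-b)/L² = 19·(16/5)·(2·(24/5)-(16/5))/8² = 152/25 kN·m
  R_B = -6M₀ab/L³ = -6·19·(24/5)·(16/5)/8³ = -171/50 kN
  M_B = M₀a(2b-a)/L² = 19·(24/5)·(2·(16/5)-(24/5))/8² = 57/25 kN·m
Load 2 — uniform load w=11 kN/m over full span:
  R_A = wL/2 = 11·8/2 = 44 kN
  M_A = wL²/12 = 11·8²/12 = 176/3 kN·m
  R_B = wL/2 = 11·8/2 = 44 kN
  M_B = -wL²/12 = -11·8²/12 = -176/3 kN·m
Superposition: R_A = 2371/50 kN, M_A = 4856/75 kN·m, R_B = 2029/50 kN, M_B = -4229/75 kN·m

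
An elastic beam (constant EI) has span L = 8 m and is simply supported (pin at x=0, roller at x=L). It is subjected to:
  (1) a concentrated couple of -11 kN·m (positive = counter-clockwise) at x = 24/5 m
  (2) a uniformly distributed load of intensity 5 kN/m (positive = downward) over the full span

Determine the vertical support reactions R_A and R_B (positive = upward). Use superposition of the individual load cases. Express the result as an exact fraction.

R_A = 149/8 kN, R_B = 171/8 kN

Load 1 — applied couple M₀=-11 kN·m at a=24/5 m (b=L-a=16/5):
  R_A = M₀/L = (-11)/8 = -11/8 kN
  R_B = -M₀/L = -(-11)/8 = 11/8 kN
Load 2 — uniform load w=5 kN/m over full span:
  R_A = wL/2 = 5·8/2 = 20 kN
  R_B = wL/2 = 5·8/2 = 20 kN
Superposition: R_A = 149/8 kN, R_B = 171/8 kN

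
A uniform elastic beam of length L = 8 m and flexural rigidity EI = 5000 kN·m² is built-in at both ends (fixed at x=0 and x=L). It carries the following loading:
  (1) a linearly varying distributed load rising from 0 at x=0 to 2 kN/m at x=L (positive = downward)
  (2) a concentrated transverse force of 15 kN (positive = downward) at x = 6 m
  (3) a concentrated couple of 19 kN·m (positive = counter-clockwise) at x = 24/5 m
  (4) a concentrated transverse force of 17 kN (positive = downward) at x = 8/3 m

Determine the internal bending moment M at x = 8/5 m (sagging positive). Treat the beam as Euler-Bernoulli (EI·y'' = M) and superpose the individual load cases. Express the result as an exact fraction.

Load 1 — triangular load w₀=2 kN/m (0→w₀ over full span):
  M_1 = 3w₀Lx/20 - w₀L²/30 - w₀x³/(6L) = 3·2·8·(8/5)/20 - 2·8²/30 - 2·(8/5)³/(6·8) = -224/375 kN·m
Load 2 — point force P=15 kN at a=6 m (b=L-a=2):
  M_2 = Pb²(3a+b)x/L³ - Pab²/L²  [x≤a] = 15·2²·(3·6+2)·(8/5)/8³ - 15·6·2²/8² = -15/8 kN·m
Load 3 — applied couple M₀=19 kN·m at a=24/5 m (b=L-a=16/5):
  M_3 = R_Ax - M_A  [x≤a] with R_A=171/50, M_A=152/25 = (171/50)·(8/5) - (152/25) = -76/125 kN·m
Load 4 — point force P=17 kN at a=8/3 m (b=L-a=16/3):
  M_4 = Pb²(3a+b)x/L³ - Pab²/L²  [x≤a] = 17·(16/3)²·(3·(8/3)+(16/3))·(8/5)/8³ - 17·(8/3)·(16/3)²/8² = 0 kN·m
Superposition: M = Σ M_i = -9241/3000 kN·m ≈ -3.080333 kN·m

M(8/5) = -9241/3000 kN·m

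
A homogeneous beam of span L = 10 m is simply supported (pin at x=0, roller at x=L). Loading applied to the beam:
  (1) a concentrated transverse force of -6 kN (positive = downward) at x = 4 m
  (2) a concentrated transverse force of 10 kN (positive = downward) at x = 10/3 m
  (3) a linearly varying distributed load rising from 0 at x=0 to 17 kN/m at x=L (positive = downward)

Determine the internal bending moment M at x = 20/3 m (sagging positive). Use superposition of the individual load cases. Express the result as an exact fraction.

M(20/3) = 8752/81 kN·m

Load 1 — point force P=-6 kN at a=4 m (b=L-a=6):
  M_1 = Pa(L-x)/L  [x>a] = (-6)·4·(10-(20/3))/10 = -8 kN·m
Load 2 — point force P=10 kN at a=10/3 m (b=L-a=20/3):
  M_2 = Pa(L-x)/L  [x>a] = 10·(10/3)·(10-(20/3))/10 = 100/9 kN·m
Load 3 — triangular load w₀=17 kN/m (0→w₀ over full span):
  M_3 = w₀Lx/6 - w₀x³/(6L) = 17·10·(20/3)/6 - 17·(20/3)³/(6·10) = 8500/81 kN·m
Superposition: M = Σ M_i = 8752/81 kN·m ≈ 108.049383 kN·m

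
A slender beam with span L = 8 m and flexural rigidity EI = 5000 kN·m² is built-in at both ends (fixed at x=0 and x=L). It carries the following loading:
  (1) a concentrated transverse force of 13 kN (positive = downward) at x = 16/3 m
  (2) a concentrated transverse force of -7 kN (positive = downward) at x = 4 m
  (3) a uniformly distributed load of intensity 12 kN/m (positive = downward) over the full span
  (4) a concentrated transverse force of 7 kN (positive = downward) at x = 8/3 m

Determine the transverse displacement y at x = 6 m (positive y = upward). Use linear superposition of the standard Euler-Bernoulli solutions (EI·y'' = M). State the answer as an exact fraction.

y(6) = -292/16875 m

Load 1 — point force P=13 kN at a=16/3 m (b=L-a=8/3):
  y_1 = -Pa²(L-x)²(3bL-(3b+a)(L-x))/(6L³EI)  [x>a] = -13·(16/3)²·(8-6)²·(3·(8/3)·8-(3·(8/3)+(16/3))·(8-6))/(6·8³·5000) = -182/50625 m
Load 2 — point force P=-7 kN at a=4 m (b=L-a=4):
  y_2 = -Pa²(L-x)²(3bL-(3b+a)(L-x))/(6L³EI)  [x>a] = -(-7)·4²·(8-6)²·(3·4·8-(3·4+4)·(8-6))/(6·8³·5000) = 7/3750 m
Load 3 — uniform load w=12 kN/m over full span:
  y_3 = -wx²(L-x)²/(24EI) = -12·6²·(8-6)²/(24·5000) = -9/625 m
Load 4 — point force P=7 kN at a=8/3 m (b=L-a=16/3):
  y_4 = -Pa²(L-x)²(3bL-(3b+a)(L-x))/(6L³EI)  [x>a] = -7·(8/3)²·(8-6)²·(3·(16/3)·8-(3·(16/3)+(8/3))·(8-6))/(6·8³·5000) = -119/101250 m
Superposition: y = Σ y_i = -292/16875 m ≈ -0.017304 m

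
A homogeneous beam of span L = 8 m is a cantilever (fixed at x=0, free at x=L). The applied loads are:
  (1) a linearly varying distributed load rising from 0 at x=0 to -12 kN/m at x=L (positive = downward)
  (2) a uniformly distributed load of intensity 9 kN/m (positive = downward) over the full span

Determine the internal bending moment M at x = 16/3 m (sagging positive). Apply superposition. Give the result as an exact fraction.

M(16/3) = 160/27 kN·m

Load 1 — triangular load w₀=-12 kN/m (0→w₀ over full span):
  M_1 = w₀Lx/2 - w₀L²/3 - w₀x³/(6L) = (-12)·8·(16/3)/2 - (-12)·8²/3 - (-12)·(16/3)³/(6·8) = 1024/27 kN·m
Load 2 — uniform load w=9 kN/m over full span:
  M_2 = -w(L-x)²/2 = -9·(8-(16/3))²/2 = -32 kN·m
Superposition: M = Σ M_i = 160/27 kN·m ≈ 5.925926 kN·m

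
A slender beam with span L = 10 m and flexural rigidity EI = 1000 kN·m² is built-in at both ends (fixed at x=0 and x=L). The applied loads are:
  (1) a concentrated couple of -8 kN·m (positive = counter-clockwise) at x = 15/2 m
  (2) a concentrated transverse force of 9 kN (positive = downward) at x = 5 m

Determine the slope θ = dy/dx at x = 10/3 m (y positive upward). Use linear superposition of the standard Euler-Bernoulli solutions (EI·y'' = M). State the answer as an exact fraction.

θ(10/3) = -11/1200 rad

Load 1 — applied couple M₀=-8 kN·m at a=15/2 m (b=L-a=5/2):
  θ_1 = (R_Ax²/2 - M_Ax)/EI  [x≤a] with R_A=-9/10, M_A=-5/2 = ((-9/10)·(10/3)²/2 - (-5/2)·(10/3))/1000 = 1/300 rad
Load 2 — point force P=9 kN at a=5 m (b=L-a=5):
  θ_2 = -Pb²x(2aL-(3a+b)x)/(2L³EI)  [x≤a] = -9·5²·(10/3)·(2·5·10-(3·5+5)·(10/3))/(2·10³·1000) = -1/80 rad
Superposition: θ = Σ θ_i = -11/1200 rad ≈ -0.009167 rad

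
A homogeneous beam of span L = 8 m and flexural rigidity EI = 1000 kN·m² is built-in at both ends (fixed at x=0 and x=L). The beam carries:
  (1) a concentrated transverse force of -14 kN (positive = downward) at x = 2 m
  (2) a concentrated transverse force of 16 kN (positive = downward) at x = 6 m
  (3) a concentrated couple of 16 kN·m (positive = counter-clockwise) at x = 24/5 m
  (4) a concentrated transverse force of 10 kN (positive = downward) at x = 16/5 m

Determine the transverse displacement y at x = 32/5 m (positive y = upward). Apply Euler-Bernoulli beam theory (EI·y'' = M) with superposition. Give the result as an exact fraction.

Load 1 — point force P=-14 kN at a=2 m (b=L-a=6):
  y_1 = -Pa²(L-x)²(3bL-(3b+a)(L-x))/(6L³EI)  [x>a] = -(-14)·2²·(8-(32/5))²·(3·6·8-(3·6+2)·(8-(32/5)))/(6·8³·1000) = 49/9375 m
Load 2 — point force P=16 kN at a=6 m (b=L-a=2):
  y_2 = -Pa²(L-x)²(3bL-(3b+a)(L-x))/(6L³EI)  [x>a] = -16·6²·(8-(32/5))²·(3·2·8-(3·2+6)·(8-(32/5)))/(6·8³·1000) = -216/15625 m
Load 3 — applied couple M₀=16 kN·m at a=24/5 m (b=L-a=16/5):
  y_3 = (R_Ax³/6 - M_Ax²/2 - M₀(x-a)²/2)/EI  [x>a] with R_A=72/25, M_A=128/25 = ((72/25)·(32/5)³/6 - (128/25)·(32/5)²/2 - 16·((32/5)-(24/5))²/2)/1000 = 192/390625 m
Load 4 — point force P=10 kN at a=16/5 m (b=L-a=24/5):
  y_4 = -Pa²(L-x)²(3bL-(3b+a)(L-x))/(6L³EI)  [x>a] = -10·(16/5)²·(8-(32/5))²·(3·(24/5)·8-(3·(24/5)+(16/5))·(8-(32/5)))/(6·8³·1000) = -8704/1171875 m
Superposition: y = Σ y_i = -18203/1171875 m ≈ -0.015533 m

y(32/5) = -18203/1171875 m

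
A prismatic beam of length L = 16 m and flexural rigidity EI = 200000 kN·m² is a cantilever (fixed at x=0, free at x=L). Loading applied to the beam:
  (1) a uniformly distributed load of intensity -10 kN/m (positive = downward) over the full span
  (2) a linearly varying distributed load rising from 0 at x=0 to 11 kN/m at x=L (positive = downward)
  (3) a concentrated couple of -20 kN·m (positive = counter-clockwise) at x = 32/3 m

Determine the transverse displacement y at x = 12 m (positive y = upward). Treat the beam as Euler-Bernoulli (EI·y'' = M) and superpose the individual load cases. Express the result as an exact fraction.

Load 1 — uniform load w=-10 kN/m over full span:
  y_1 = -wx²(x²-4Lx+6L²)/(24EI) = -(-10)·12²·(12²-4·16·12+6·16²)/(24·200000) = 171/625 m
Load 2 — triangular load w₀=11 kN/m (0→w₀ over full span):
  y_2 = (w₀Lx³/12-w₀L²x²/6-w₀x⁵/(120L))/EI = (11·16·12³/12-11·16²·12²/6-11·12⁵/(120·16))/200000 = -27291/125000 m
Load 3 — applied couple M₀=-20 kN·m at a=32/3 m (b=L-a=16/3):
  y_3 = M₀a(2x-a)/(2EI)  [x>a] = (-20)·(32/3)·(2·12-(32/3))/(2·200000) = -8/1125 m
Superposition: y = Σ y_i = 54181/1125000 m ≈ 0.048161 m

y(12) = 54181/1125000 m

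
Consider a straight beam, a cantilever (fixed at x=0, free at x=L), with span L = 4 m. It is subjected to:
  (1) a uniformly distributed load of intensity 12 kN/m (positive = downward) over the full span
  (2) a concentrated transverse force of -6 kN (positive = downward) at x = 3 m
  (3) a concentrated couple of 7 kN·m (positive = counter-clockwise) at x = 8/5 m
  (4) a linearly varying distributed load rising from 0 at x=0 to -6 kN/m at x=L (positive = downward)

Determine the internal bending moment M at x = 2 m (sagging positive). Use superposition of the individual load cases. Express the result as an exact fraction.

Load 1 — uniform load w=12 kN/m over full span:
  M_1 = -w(L-x)²/2 = -12·(4-2)²/2 = -24 kN·m
Load 2 — point force P=-6 kN at a=3 m (b=L-a=1):
  M_2 = -P(a-x)  [x≤a] = -(-6)·(3-2) = 6 kN·m
Load 3 — applied couple M₀=7 kN·m at a=8/5 m (b=L-a=12/5):
  M_3 = 0  [x>a] = 0 kN·m
Load 4 — triangular load w₀=-6 kN/m (0→w₀ over full span):
  M_4 = w₀Lx/2 - w₀L²/3 - w₀x³/(6L) = (-6)·4·2/2 - (-6)·4²/3 - (-6)·2³/(6·4) = 10 kN·m
Superposition: M = Σ M_i = -8 kN·m ≈ -8.000000 kN·m

M(2) = -8 kN·m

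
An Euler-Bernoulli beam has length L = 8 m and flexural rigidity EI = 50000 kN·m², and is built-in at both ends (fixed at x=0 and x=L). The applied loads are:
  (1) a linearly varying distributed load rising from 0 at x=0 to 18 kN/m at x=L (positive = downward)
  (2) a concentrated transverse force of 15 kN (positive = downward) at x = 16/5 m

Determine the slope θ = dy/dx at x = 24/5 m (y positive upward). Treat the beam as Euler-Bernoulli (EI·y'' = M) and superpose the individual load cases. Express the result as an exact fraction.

θ(24/5) = 192/390625 rad

Load 1 — triangular load w₀=18 kN/m (0→w₀ over full span):
  θ_1 = -w₀(2x(L-x)(L-2x)(x+2L)+x²(L-x)²)/(120LEI) = -18·(2·(24/5)·(8-(24/5))·(8-2·(24/5))·((24/5)+2·8)+(24/5)²·(8-(24/5))²)/(120·8·50000) = 576/1953125 rad
Load 2 — point force P=15 kN at a=16/5 m (b=L-a=24/5):
  θ_2 = Pa²(L-x)(2bL-(3b+a)(L-x))/(2L³EI)  [x>a] = 15·(16/5)²·(8-(24/5))·(2·(24/5)·8-(3·(24/5)+(16/5))·(8-(24/5)))/(2·8³·50000) = 384/1953125 rad
Superposition: θ = Σ θ_i = 192/390625 rad ≈ 0.000492 rad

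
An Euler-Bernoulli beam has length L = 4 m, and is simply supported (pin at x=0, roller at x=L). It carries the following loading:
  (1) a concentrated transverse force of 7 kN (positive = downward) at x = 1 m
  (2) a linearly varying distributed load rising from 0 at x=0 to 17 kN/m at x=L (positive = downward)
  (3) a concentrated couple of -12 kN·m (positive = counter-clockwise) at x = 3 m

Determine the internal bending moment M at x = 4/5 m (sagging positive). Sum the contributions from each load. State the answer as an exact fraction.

Load 1 — point force P=7 kN at a=1 m (b=L-a=3):
  M_1 = Pbx/L  [x≤a] = 7·3·(4/5)/4 = 21/5 kN·m
Load 2 — triangular load w₀=17 kN/m (0→w₀ over full span):
  M_2 = w₀Lx/6 - w₀x³/(6L) = 17·4·(4/5)/6 - 17·(4/5)³/(6·4) = 1088/125 kN·m
Load 3 — applied couple M₀=-12 kN·m at a=3 m (b=L-a=1):
  M_3 = M₀x/L  [x≤a] = (-12)·(4/5)/4 = -12/5 kN·m
Superposition: M = Σ M_i = 1313/125 kN·m ≈ 10.504000 kN·m

M(4/5) = 1313/125 kN·m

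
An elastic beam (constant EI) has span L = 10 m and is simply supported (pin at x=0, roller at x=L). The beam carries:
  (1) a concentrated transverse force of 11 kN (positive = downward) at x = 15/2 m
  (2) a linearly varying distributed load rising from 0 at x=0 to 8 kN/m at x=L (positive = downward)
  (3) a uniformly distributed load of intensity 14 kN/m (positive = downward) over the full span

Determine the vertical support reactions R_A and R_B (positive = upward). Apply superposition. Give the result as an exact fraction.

R_A = 1033/12 kN, R_B = 1259/12 kN

Load 1 — point force P=11 kN at a=15/2 m (b=L-a=5/2):
  R_A = Pb/L = 11·(5/2)/10 = 11/4 kN
  R_B = Pa/L = 11·(15/2)/10 = 33/4 kN
Load 2 — triangular load w₀=8 kN/m (0→w₀ over full span):
  R_A = w₀L/6 = 8·10/6 = 40/3 kN
  R_B = w₀L/3 = 8·10/3 = 80/3 kN
Load 3 — uniform load w=14 kN/m over full span:
  R_A = wL/2 = 14·10/2 = 70 kN
  R_B = wL/2 = 14·10/2 = 70 kN
Superposition: R_A = 1033/12 kN, R_B = 1259/12 kN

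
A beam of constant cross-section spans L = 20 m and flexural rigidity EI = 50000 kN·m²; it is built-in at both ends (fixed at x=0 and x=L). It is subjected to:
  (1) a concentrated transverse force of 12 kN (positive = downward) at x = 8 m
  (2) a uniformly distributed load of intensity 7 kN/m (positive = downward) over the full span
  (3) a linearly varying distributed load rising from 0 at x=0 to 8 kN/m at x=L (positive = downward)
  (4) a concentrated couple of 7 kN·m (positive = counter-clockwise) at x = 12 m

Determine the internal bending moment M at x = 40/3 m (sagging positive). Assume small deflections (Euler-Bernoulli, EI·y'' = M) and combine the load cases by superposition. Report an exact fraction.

M(40/3) = 54953/405 kN·m

Load 1 — point force P=12 kN at a=8 m (b=L-a=12):
  M_1 = Pa²(a+3b)(L-x)/L³ - Pa²b/L²  [x>a] = 12·8²·(8+3·12)·(20-(40/3))/20³ - 12·8²·12/20² = 128/25 kN·m
Load 2 — uniform load w=7 kN/m over full span:
  M_2 = wLx/2 - wL²/12 - wx²/2 = 7·20·(40/3)/2 - 7·20²/12 - 7·(40/3)²/2 = 700/9 kN·m
Load 3 — triangular load w₀=8 kN/m (0→w₀ over full span):
  M_3 = 3w₀Lx/20 - w₀L²/30 - w₀x³/(6L) = 3·8·20·(40/3)/20 - 8·20²/30 - 8·(40/3)³/(6·20) = 4480/81 kN·m
Load 4 — applied couple M₀=7 kN·m at a=12 m (b=L-a=8):
  M_4 = R_Ax - M_A - M₀  [x>a] with R_A=63/125, M_A=56/25 = (63/125)·(40/3) - (56/25) - 7 = -63/25 kN·m
Superposition: M = Σ M_i = 54953/405 kN·m ≈ 135.686420 kN·m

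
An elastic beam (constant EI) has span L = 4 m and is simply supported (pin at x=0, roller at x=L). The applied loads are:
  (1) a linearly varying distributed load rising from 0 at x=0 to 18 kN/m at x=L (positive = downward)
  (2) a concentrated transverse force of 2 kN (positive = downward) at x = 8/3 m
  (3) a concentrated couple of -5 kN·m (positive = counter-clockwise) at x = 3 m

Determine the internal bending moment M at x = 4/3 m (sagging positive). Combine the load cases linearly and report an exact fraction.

M(4/3) = 121/9 kN·m

Load 1 — triangular load w₀=18 kN/m (0→w₀ over full span):
  M_1 = w₀Lx/6 - w₀x³/(6L) = 18·4·(4/3)/6 - 18·(4/3)³/(6·4) = 128/9 kN·m
Load 2 — point force P=2 kN at a=8/3 m (b=L-a=4/3):
  M_2 = Pbx/L  [x≤a] = 2·(4/3)·(4/3)/4 = 8/9 kN·m
Load 3 — applied couple M₀=-5 kN·m at a=3 m (b=L-a=1):
  M_3 = M₀x/L  [x≤a] = (-5)·(4/3)/4 = -5/3 kN·m
Superposition: M = Σ M_i = 121/9 kN·m ≈ 13.444444 kN·m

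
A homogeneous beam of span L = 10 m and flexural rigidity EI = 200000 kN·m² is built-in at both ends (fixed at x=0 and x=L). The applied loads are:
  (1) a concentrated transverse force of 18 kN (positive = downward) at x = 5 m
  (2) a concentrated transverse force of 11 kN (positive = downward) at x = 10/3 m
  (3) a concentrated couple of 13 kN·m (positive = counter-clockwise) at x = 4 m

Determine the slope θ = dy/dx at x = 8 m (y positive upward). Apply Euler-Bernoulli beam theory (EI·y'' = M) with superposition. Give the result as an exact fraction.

Load 1 — point force P=18 kN at a=5 m (b=L-a=5):
  θ_1 = Pa²(L-x)(2bL-(3b+a)(L-x))/(2L³EI)  [x>a] = 18·5²·(10-8)·(2·5·10-(3·5+5)·(10-8))/(2·10³·200000) = 27/200000 rad
Load 2 — point force P=11 kN at a=10/3 m (b=L-a=20/3):
  θ_2 = Pa²(L-x)(2bL-(3b+a)(L-x))/(2L³EI)  [x>a] = 11·(10/3)²·(10-8)·(2·(20/3)·10-(3·(20/3)+(10/3))·(10-8))/(2·10³·200000) = 143/2700000 rad
Load 3 — applied couple M₀=13 kN·m at a=4 m (b=L-a=6):
  θ_3 = (R_Ax²/2 - M_Ax - M₀(x-a))/EI  [x>a] with R_A=234/125, M_A=39/25 = ((234/125)·8²/2 - (39/25)·8 - 13·(8-4))/200000 = -143/6250000 rad
Superposition: θ = Σ θ_i = 111431/675000000 rad ≈ 0.000165 rad

θ(8) = 111431/675000000 rad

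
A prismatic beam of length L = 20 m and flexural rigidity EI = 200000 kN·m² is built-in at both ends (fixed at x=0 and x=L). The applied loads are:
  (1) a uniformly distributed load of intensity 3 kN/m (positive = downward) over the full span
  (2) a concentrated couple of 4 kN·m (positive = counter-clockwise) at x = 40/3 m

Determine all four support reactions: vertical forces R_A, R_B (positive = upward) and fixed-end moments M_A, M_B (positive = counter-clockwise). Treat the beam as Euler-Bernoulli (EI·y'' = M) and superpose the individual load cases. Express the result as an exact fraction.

Load 1 — uniform load w=3 kN/m over full span:
  R_A = wL/2 = 3·20/2 = 30 kN
  M_A = wL²/12 = 3·20²/12 = 100 kN·m
  R_B = wL/2 = 3·20/2 = 30 kN
  M_B = -wL²/12 = -3·20²/12 = -100 kN·m
Load 2 — applied couple M₀=4 kN·m at a=40/3 m (b=L-a=20/3):
  R_A = 6M₀ab/L³ = 6·4·(40/3)·(20/3)/20³ = 4/15 kN
  M_A = M₀b(2a-b)/L² = 4·(20/3)·(2·(40/3)-(20/3))/20² = 4/3 kN·m
  R_B = -6M₀ab/L³ = -6·4·(40/3)·(20/3)/20³ = -4/15 kN
  M_B = M₀a(2b-a)/L² = 4·(40/3)·(2·(20/3)-(40/3))/20² = 0 kN·m
Superposition: R_A = 454/15 kN, M_A = 304/3 kN·m, R_B = 446/15 kN, M_B = -100 kN·m

R_A = 454/15 kN, M_A = 304/3 kN·m, R_B = 446/15 kN, M_B = -100 kN·m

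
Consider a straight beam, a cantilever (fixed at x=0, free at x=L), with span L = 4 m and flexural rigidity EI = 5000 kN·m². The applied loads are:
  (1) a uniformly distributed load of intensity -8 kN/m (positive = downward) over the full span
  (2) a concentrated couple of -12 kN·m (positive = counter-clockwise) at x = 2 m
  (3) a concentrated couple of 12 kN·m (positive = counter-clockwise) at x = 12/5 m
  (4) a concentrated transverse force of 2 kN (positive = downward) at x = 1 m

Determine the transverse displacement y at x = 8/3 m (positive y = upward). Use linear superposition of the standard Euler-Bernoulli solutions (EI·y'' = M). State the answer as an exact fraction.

y(8/3) = 869833/30375000 m

Load 1 — uniform load w=-8 kN/m over full span:
  y_1 = -wx²(x²-4Lx+6L²)/(24EI) = -(-8)·(8/3)²·((8/3)²-4·4·(8/3)+6·4²)/(24·5000) = 4352/151875 m
Load 2 — applied couple M₀=-12 kN·m at a=2 m (b=L-a=2):
  y_2 = M₀a(2x-a)/(2EI)  [x>a] = (-12)·2·(2·(8/3)-2)/(2·5000) = -1/125 m
Load 3 — applied couple M₀=12 kN·m at a=12/5 m (b=L-a=8/5):
  y_3 = M₀a(2x-a)/(2EI)  [x>a] = 12·(12/5)·(2·(8/3)-(12/5))/(2·5000) = 132/15625 m
Load 4 — point force P=2 kN at a=1 m (b=L-a=3):
  y_4 = -Pa²(3x-a)/(6EI)  [x>a] = -2·1²·(3·(8/3)-1)/(6·5000) = -7/15000 m
Superposition: y = Σ y_i = 869833/30375000 m ≈ 0.028636 m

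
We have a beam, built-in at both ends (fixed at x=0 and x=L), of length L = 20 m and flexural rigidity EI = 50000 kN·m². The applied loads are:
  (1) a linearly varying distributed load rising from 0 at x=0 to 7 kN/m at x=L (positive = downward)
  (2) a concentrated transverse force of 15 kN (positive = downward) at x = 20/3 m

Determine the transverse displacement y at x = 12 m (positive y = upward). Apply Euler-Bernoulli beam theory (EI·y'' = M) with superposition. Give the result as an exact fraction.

Load 1 — triangular load w₀=7 kN/m (0→w₀ over full span):
  y_1 = -w₀x²(L-x)²(x+2L)/(120LEI) = -7·12²·(20-12)²·(12+2·20)/(120·20·50000) = -2184/78125 m
Load 2 — point force P=15 kN at a=20/3 m (b=L-a=40/3):
  y_2 = -Pa²(L-x)²(3bL-(3b+a)(L-x))/(6L³EI)  [x>a] = -15·(20/3)²·(20-12)²·(3·(40/3)·20-(3·(40/3)+(20/3))·(20-12))/(6·20³·50000) = -128/16875 m
Superposition: y = Σ y_i = -74968/2109375 m ≈ -0.035540 m

y(12) = -74968/2109375 m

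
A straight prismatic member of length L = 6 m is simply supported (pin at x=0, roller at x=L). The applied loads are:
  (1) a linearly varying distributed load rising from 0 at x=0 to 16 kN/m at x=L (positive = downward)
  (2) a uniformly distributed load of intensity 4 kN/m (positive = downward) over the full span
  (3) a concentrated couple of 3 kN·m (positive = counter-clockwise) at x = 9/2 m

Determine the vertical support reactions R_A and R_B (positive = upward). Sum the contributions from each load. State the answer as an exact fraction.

Load 1 — triangular load w₀=16 kN/m (0→w₀ over full span):
  R_A = w₀L/6 = 16·6/6 = 16 kN
  R_B = w₀L/3 = 16·6/3 = 32 kN
Load 2 — uniform load w=4 kN/m over full span:
  R_A = wL/2 = 4·6/2 = 12 kN
  R_B = wL/2 = 4·6/2 = 12 kN
Load 3 — applied couple M₀=3 kN·m at a=9/2 m (b=L-a=3/2):
  R_A = M₀/L = 3/6 = 1/2 kN
  R_B = -M₀/L = -3/6 = -1/2 kN
Superposition: R_A = 57/2 kN, R_B = 87/2 kN

R_A = 57/2 kN, R_B = 87/2 kN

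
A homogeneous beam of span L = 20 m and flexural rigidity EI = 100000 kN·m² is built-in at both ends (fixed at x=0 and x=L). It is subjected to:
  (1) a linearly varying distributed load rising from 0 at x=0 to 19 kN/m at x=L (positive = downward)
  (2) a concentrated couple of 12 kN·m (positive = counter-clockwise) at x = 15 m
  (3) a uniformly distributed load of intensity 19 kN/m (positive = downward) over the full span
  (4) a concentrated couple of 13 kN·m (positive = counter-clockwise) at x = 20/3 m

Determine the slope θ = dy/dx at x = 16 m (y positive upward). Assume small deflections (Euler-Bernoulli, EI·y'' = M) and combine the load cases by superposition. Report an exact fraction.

θ(16) = 7007/375000 rad

Load 1 — triangular load w₀=19 kN/m (0→w₀ over full span):
  θ_1 = -w₀(2x(L-x)(L-2x)(x+2L)+x²(L-x)²)/(120LEI) = -19·(2·16·(20-16)·(20-2·16)·(16+2·20)+16²·(20-16)²)/(120·20·100000) = 304/46875 rad
Load 2 — applied couple M₀=12 kN·m at a=15 m (b=L-a=5):
  θ_2 = (R_Ax²/2 - M_Ax - M₀(x-a))/EI  [x>a] with R_A=27/40, M_A=15/4 = ((27/40)·16²/2 - (15/4)·16 - 12·(16-15))/100000 = 9/62500 rad
Load 3 — uniform load w=19 kN/m over full span:
  θ_3 = -wx(L-x)(L-2x)/(12EI) = -19·16·(20-16)·(20-2·16)/(12·100000) = 38/3125 rad
Load 4 — applied couple M₀=13 kN·m at a=20/3 m (b=L-a=40/3):
  θ_4 = (R_Ax²/2 - M_Ax - M₀(x-a))/EI  [x>a] with R_A=13/15, M_A=0 = ((13/15)·16²/2 - 0·16 - 13·(16-(20/3)))/100000 = -13/125000 rad
Superposition: θ = Σ θ_i = 7007/375000 rad ≈ 0.018685 rad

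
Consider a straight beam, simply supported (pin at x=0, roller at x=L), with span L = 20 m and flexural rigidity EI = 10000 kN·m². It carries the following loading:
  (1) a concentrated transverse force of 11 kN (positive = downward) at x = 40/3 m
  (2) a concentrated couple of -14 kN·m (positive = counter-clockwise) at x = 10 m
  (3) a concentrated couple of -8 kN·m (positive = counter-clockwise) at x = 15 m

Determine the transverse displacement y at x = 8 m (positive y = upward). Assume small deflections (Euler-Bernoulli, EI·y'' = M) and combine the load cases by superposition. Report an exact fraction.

y(8) = -31706/253125 m

Load 1 — point force P=11 kN at a=40/3 m (b=L-a=20/3):
  y_1 = -Pbx(L²-b²-x²)/(6LEI)  [x≤a] = -11·(20/3)·8·(20²-(20/3)²-8²)/(6·20·10000) = -7216/50625 m
Load 2 — applied couple M₀=-14 kN·m at a=10 m (b=L-a=10):
  y_2 = (M₀x³/(6L)+C₁x)/EI  [x≤a] with C₁=M₀(3b²-L²)/(6L)=35/3 = ((-14)·8³/(6·20)+(35/3)·8)/10000 = 21/6250 m
Load 3 — applied couple M₀=-8 kN·m at a=15 m (b=L-a=5):
  y_3 = (M₀x³/(6L)+C₁x)/EI  [x≤a] with C₁=M₀(3b²-L²)/(6L)=65/3 = ((-8)·8³/(6·20)+(65/3)·8)/10000 = 87/6250 m
Superposition: y = Σ y_i = -31706/253125 m ≈ -0.125258 m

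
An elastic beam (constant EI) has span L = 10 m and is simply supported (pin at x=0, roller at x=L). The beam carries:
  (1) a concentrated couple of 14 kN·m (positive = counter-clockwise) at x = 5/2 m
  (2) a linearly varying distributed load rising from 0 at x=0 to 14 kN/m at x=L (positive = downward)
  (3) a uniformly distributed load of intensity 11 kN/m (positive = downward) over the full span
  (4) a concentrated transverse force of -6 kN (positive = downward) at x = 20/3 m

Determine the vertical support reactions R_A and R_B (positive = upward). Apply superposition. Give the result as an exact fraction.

R_A = 1166/15 kN, R_B = 1444/15 kN

Load 1 — applied couple M₀=14 kN·m at a=5/2 m (b=L-a=15/2):
  R_A = M₀/L = 14/10 = 7/5 kN
  R_B = -M₀/L = -14/10 = -7/5 kN
Load 2 — triangular load w₀=14 kN/m (0→w₀ over full span):
  R_A = w₀L/6 = 14·10/6 = 70/3 kN
  R_B = w₀L/3 = 14·10/3 = 140/3 kN
Load 3 — uniform load w=11 kN/m over full span:
  R_A = wL/2 = 11·10/2 = 55 kN
  R_B = wL/2 = 11·10/2 = 55 kN
Load 4 — point force P=-6 kN at a=20/3 m (b=L-a=10/3):
  R_A = Pb/L = (-6)·(10/3)/10 = -2 kN
  R_B = Pa/L = (-6)·(20/3)/10 = -4 kN
Superposition: R_A = 1166/15 kN, R_B = 1444/15 kN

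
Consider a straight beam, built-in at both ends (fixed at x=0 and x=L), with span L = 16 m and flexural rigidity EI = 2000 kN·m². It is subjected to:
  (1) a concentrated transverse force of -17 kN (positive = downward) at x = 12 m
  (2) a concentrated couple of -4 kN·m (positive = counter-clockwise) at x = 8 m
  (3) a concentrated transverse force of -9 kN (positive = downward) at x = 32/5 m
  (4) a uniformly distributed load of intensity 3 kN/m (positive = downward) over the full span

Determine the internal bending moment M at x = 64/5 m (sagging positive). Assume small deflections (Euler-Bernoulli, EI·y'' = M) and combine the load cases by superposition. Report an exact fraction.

M(64/5) = -15809/2500 kN·m

Load 1 — point force P=-17 kN at a=12 m (b=L-a=4):
  M_1 = Pa²(a+3b)(L-x)/L³ - Pa²b/L²  [x>a] = (-17)·12²·(12+3·4)·(16-(64/5))/16³ - (-17)·12²·4/16² = -153/20 kN·m
Load 2 — applied couple M₀=-4 kN·m at a=8 m (b=L-a=8):
  M_2 = R_Ax - M_A - M₀  [x>a] with R_A=-3/8, M_A=-1 = (-3/8)·(64/5) - (-1) - (-4) = 1/5 kN·m
Load 3 — point force P=-9 kN at a=32/5 m (b=L-a=48/5):
  M_3 = Pa²(a+3b)(L-x)/L³ - Pa²b/L²  [x>a] = (-9)·(32/5)²·((32/5)+3·(48/5))·(16-(64/5))/16³ - (-9)·(32/5)²·(48/5)/16² = 2304/625 kN·m
Load 4 — uniform load w=3 kN/m over full span:
  M_4 = wLx/2 - wL²/12 - wx²/2 = 3·16·(64/5)/2 - 3·16²/12 - 3·(64/5)²/2 = -64/25 kN·m
Superposition: M = Σ M_i = -15809/2500 kN·m ≈ -6.323600 kN·m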